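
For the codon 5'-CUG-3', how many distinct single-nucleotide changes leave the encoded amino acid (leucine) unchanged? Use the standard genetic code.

Position 1: UUG → 1 synonymous.
Position 2: none → 0 synonymous.
Position 3: CUU, CUC, CUA → 3 synonymous.
Total: 1 + 0 + 3 = 4.

4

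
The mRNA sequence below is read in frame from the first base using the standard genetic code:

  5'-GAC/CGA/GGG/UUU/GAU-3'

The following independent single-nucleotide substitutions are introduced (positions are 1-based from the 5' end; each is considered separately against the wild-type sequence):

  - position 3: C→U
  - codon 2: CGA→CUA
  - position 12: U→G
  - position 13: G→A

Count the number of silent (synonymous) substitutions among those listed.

Codon 1: GAC (Asp) → GAU (Asp) — synonymous.
Codon 2: CGA (Arg) → CUA (Leu) — missense.
Codon 4: UUU (Phe) → UUG (Leu) — missense.
Codon 5: GAU (Asp) → AAU (Asn) — missense.
Synonymous: 1 of 4.

1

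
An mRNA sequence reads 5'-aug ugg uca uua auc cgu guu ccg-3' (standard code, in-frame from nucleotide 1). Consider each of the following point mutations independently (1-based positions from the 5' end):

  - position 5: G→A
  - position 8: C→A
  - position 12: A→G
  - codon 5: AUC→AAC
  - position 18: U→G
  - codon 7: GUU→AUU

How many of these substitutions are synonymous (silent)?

2

Codon 2: UGG (Trp) → UAG (Stop) — nonsense.
Codon 3: UCA (Ser) → UAA (Stop) — nonsense.
Codon 4: UUA (Leu) → UUG (Leu) — synonymous.
Codon 5: AUC (Ile) → AAC (Asn) — missense.
Codon 6: CGU (Arg) → CGG (Arg) — synonymous.
Codon 7: GUU (Val) → AUU (Ile) — missense.
Synonymous: 2 of 6.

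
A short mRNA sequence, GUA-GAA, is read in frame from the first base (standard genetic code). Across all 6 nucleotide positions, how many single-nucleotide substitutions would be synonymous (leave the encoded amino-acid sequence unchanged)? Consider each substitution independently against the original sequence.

Codon 1 (GUA, Val): 3 synonymous substitutions.
Codon 2 (GAA, Glu): 1 synonymous substitution.
Total: 3 + 1 = 4.

4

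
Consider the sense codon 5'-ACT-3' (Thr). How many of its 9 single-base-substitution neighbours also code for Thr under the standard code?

Position 1: none → 0 synonymous.
Position 2: none → 0 synonymous.
Position 3: ACC, ACA, ACG → 3 synonymous.
Total: 0 + 0 + 3 = 3.

3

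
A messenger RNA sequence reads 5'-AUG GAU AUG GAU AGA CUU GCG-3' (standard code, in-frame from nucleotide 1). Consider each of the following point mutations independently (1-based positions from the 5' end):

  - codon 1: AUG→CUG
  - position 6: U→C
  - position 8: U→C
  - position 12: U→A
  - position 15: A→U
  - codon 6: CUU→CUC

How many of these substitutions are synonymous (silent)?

Codon 1: AUG (Met) → CUG (Leu) — missense.
Codon 2: GAU (Asp) → GAC (Asp) — synonymous.
Codon 3: AUG (Met) → ACG (Thr) — missense.
Codon 4: GAU (Asp) → GAA (Glu) — missense.
Codon 5: AGA (Arg) → AGU (Ser) — missense.
Codon 6: CUU (Leu) → CUC (Leu) — synonymous.
Synonymous: 2 of 6.

2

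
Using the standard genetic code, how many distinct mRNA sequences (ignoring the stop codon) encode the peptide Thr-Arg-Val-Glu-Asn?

Thr: 4 codons.
Arg: 6 codons.
Val: 4 codons.
Glu: 2 codons.
Asn: 2 codons.
4 × 6 × 4 × 2 × 2 = 384.

384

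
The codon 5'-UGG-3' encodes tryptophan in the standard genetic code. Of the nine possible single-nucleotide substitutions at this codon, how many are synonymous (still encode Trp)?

0

Position 1: none → 0 synonymous.
Position 2: none → 0 synonymous.
Position 3: none → 0 synonymous.
Total: 0 + 0 + 0 = 0.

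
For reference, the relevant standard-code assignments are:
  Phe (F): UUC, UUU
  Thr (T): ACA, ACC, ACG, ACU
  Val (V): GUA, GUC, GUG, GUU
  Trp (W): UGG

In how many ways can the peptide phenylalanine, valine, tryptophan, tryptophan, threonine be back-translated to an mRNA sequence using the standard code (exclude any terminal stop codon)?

32

Phe: 2 codons.
Val: 4 codons.
Trp: 1 codon.
Trp: 1 codon.
Thr: 4 codons.
2 × 4 × 1 × 1 × 4 = 32.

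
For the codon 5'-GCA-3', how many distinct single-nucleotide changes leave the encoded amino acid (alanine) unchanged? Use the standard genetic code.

Position 1: none → 0 synonymous.
Position 2: none → 0 synonymous.
Position 3: GCT, GCC, GCG → 3 synonymous.
Total: 0 + 0 + 3 = 3.

3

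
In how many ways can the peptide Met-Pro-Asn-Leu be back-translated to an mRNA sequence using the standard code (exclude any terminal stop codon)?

Met: 1 codon.
Pro: 4 codons.
Asn: 2 codons.
Leu: 6 codons.
1 × 4 × 2 × 6 = 48.

48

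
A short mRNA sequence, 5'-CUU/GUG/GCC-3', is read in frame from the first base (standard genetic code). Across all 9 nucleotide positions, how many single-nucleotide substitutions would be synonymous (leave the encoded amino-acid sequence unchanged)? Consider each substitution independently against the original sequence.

9

Codon 1 (CUU, Leu): 3 synonymous substitutions.
Codon 2 (GUG, Val): 3 synonymous substitutions.
Codon 3 (GCC, Ala): 3 synonymous substitutions.
Total: 3 + 3 + 3 = 9.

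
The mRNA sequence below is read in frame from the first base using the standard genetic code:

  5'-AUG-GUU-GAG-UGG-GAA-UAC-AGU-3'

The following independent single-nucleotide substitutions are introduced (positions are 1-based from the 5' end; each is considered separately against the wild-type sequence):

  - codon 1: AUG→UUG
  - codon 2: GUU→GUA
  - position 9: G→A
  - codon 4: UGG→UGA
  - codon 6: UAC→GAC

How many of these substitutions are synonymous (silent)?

2

Codon 1: AUG (Met) → UUG (Leu) — missense.
Codon 2: GUU (Val) → GUA (Val) — synonymous.
Codon 3: GAG (Glu) → GAA (Glu) — synonymous.
Codon 4: UGG (Trp) → UGA (Stop) — nonsense.
Codon 6: UAC (Tyr) → GAC (Asp) — missense.
Synonymous: 2 of 5.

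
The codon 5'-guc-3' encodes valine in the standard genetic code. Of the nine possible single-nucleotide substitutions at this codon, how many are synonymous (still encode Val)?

3

Position 1: none → 0 synonymous.
Position 2: none → 0 synonymous.
Position 3: GUU, GUA, GUG → 3 synonymous.
Total: 0 + 0 + 3 = 3.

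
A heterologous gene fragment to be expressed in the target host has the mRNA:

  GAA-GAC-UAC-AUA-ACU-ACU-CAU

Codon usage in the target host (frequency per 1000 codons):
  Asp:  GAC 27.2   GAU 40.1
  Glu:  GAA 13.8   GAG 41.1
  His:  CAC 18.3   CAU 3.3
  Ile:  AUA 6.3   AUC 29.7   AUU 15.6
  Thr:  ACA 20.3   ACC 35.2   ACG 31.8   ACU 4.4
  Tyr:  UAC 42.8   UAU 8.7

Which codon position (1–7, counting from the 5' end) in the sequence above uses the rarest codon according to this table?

7

Codon 1 GAA (Glu): 13.8 per 1000.
Codon 2 GAC (Asp): 27.2 per 1000.
Codon 3 UAC (Tyr): 42.8 per 1000.
Codon 4 AUA (Ile): 6.3 per 1000.
Codon 5 ACU (Thr): 4.4 per 1000.
Codon 6 ACU (Thr): 4.4 per 1000.
Codon 7 CAU (His): 3.3 per 1000.
Lowest frequency is 3.3 at codon 7.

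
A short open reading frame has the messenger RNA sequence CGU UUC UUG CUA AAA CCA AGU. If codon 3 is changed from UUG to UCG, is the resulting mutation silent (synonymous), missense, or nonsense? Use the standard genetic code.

missense

Position 8 falls in codon 3: UUG → Leu.
After the substitution the codon is UCG → Ser.
Leu ≠ Ser, so this is a missense mutation.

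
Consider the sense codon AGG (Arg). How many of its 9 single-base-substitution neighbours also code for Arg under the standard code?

2

Position 1: CGG → 1 synonymous.
Position 2: none → 0 synonymous.
Position 3: AGA → 1 synonymous.
Total: 1 + 0 + 1 = 2.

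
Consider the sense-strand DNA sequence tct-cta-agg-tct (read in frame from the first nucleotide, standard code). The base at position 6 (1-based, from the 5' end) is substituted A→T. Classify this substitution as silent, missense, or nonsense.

silent

Position 6 falls in codon 2: CTA → Leu.
After the substitution the codon is CTT → Leu.
Both encode Leu, so the change is synonymous.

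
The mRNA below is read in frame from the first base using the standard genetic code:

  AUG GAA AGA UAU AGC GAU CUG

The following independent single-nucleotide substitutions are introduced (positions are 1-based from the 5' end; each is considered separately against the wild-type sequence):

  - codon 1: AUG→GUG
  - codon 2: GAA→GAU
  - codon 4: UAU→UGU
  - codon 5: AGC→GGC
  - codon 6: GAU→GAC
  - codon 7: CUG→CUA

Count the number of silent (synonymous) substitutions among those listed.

Codon 1: AUG (Met) → GUG (Val) — missense.
Codon 2: GAA (Glu) → GAU (Asp) — missense.
Codon 4: UAU (Tyr) → UGU (Cys) — missense.
Codon 5: AGC (Ser) → GGC (Gly) — missense.
Codon 6: GAU (Asp) → GAC (Asp) — synonymous.
Codon 7: CUG (Leu) → CUA (Leu) — synonymous.
Synonymous: 2 of 6.

2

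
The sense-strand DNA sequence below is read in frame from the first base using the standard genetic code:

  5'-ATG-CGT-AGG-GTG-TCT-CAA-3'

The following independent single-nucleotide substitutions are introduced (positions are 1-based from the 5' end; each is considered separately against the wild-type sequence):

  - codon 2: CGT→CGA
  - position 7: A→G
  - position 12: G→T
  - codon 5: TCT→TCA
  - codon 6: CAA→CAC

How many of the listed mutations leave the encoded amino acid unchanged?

3

Codon 2: CGT (Arg) → CGA (Arg) — synonymous.
Codon 3: AGG (Arg) → GGG (Gly) — missense.
Codon 4: GTG (Val) → GTT (Val) — synonymous.
Codon 5: TCT (Ser) → TCA (Ser) — synonymous.
Codon 6: CAA (Gln) → CAC (His) — missense.
Synonymous: 3 of 5.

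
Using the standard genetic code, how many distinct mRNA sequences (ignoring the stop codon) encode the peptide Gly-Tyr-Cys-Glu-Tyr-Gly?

256

Gly: 4 codons.
Tyr: 2 codons.
Cys: 2 codons.
Glu: 2 codons.
Tyr: 2 codons.
Gly: 4 codons.
4 × 2 × 2 × 2 × 2 × 4 = 256.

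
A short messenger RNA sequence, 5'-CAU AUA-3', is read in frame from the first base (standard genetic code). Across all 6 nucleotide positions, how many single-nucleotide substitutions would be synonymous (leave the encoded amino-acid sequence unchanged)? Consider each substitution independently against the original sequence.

Codon 1 (CAU, His): 1 synonymous substitution.
Codon 2 (AUA, Ile): 2 synonymous substitutions.
Total: 1 + 2 = 3.

3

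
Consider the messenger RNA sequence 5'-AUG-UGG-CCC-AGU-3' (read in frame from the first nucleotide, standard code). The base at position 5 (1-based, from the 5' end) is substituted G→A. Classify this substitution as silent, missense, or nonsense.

Position 5 falls in codon 2: UGG → Trp.
After the substitution the codon is UAG → Stop.
The new codon is a stop codon, so this is a nonsense mutation.

nonsense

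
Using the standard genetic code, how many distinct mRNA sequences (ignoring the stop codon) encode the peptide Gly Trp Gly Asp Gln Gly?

256

Gly: 4 codons.
Trp: 1 codon.
Gly: 4 codons.
Asp: 2 codons.
Gln: 2 codons.
Gly: 4 codons.
4 × 1 × 4 × 2 × 2 × 4 = 256.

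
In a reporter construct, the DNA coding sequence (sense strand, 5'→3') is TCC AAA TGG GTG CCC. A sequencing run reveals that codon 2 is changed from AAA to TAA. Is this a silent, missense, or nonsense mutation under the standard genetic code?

Position 4 falls in codon 2: AAA → Lys.
After the substitution the codon is TAA → Stop.
The new codon is a stop codon, so this is a nonsense mutation.

nonsense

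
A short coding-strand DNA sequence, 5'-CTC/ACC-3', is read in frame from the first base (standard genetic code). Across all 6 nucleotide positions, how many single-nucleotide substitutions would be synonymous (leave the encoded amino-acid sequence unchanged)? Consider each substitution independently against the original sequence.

Codon 1 (CTC, Leu): 3 synonymous substitutions.
Codon 2 (ACC, Thr): 3 synonymous substitutions.
Total: 3 + 3 = 6.

6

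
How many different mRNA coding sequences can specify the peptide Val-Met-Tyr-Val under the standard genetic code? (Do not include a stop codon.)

32

Val: 4 codons.
Met: 1 codon.
Tyr: 2 codons.
Val: 4 codons.
4 × 1 × 2 × 4 = 32.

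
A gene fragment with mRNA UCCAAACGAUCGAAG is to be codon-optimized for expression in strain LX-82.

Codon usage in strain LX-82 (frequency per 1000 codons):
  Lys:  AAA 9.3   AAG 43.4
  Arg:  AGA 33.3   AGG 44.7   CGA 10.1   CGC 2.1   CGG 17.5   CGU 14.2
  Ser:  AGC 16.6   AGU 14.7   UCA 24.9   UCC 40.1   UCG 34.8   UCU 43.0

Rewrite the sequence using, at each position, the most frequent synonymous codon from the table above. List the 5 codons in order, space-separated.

Codon 1 (Ser): best is UCU at 43.0.
Codon 2 (Lys): best is AAG at 43.4.
Codon 3 (Arg): best is AGG at 44.7.
Codon 4 (Ser): best is UCU at 43.0.
Codon 5 (Lys): best is AAG at 43.4.

UCU AAG AGG UCU AAG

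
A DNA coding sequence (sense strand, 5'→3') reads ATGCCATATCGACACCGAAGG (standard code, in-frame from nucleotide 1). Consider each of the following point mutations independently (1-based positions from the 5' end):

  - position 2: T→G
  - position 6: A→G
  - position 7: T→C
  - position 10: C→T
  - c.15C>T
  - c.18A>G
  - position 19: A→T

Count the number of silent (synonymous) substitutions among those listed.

3

Codon 1: ATG (Met) → AGG (Arg) — missense.
Codon 2: CCA (Pro) → CCG (Pro) — synonymous.
Codon 3: TAT (Tyr) → CAT (His) — missense.
Codon 4: CGA (Arg) → TGA (Stop) — nonsense.
Codon 5: CAC (His) → CAT (His) — synonymous.
Codon 6: CGA (Arg) → CGG (Arg) — synonymous.
Codon 7: AGG (Arg) → TGG (Trp) — missense.
Synonymous: 3 of 7.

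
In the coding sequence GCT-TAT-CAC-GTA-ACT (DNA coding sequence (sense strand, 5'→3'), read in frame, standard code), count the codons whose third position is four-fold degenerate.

Codon 1 GCT (Ala): third position 4-fold.
Codon 2 TAT (Tyr): third position 2-fold.
Codon 3 CAC (His): third position 2-fold.
Codon 4 GTA (Val): third position 4-fold.
Codon 5 ACT (Thr): third position 4-fold.
Four-fold degenerate third positions: 3.

3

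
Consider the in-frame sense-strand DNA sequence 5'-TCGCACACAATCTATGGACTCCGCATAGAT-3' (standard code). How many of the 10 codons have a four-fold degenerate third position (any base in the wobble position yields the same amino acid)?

5

Codon 1 TCG (Ser): third position 4-fold.
Codon 2 CAC (His): third position 2-fold.
Codon 3 ACA (Thr): third position 4-fold.
Codon 4 ATC (Ile): third position 3-fold.
Codon 5 TAT (Tyr): third position 2-fold.
Codon 6 GGA (Gly): third position 4-fold.
Codon 7 CTC (Leu): third position 4-fold.
Codon 8 CGC (Arg): third position 4-fold.
Codon 9 ATA (Ile): third position 3-fold.
Codon 10 GAT (Asp): third position 2-fold.
Four-fold degenerate third positions: 5.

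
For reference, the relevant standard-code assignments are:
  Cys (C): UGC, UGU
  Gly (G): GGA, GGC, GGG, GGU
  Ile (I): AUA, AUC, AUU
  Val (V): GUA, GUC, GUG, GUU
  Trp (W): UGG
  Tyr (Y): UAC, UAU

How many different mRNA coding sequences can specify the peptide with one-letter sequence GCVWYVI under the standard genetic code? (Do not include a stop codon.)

768

Gly: 4 codons.
Cys: 2 codons.
Val: 4 codons.
Trp: 1 codon.
Tyr: 2 codons.
Val: 4 codons.
Ile: 3 codons.
4 × 2 × 4 × 1 × 2 × 4 × 3 = 768.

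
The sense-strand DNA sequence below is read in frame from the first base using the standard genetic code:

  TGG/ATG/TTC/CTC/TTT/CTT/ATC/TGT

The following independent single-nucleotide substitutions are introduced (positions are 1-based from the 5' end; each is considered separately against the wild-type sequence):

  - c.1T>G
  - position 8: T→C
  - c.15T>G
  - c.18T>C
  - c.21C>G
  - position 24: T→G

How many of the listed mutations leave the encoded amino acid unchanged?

1

Codon 1: TGG (Trp) → GGG (Gly) — missense.
Codon 3: TTC (Phe) → TCC (Ser) — missense.
Codon 5: TTT (Phe) → TTG (Leu) — missense.
Codon 6: CTT (Leu) → CTC (Leu) — synonymous.
Codon 7: ATC (Ile) → ATG (Met) — missense.
Codon 8: TGT (Cys) → TGG (Trp) — missense.
Synonymous: 1 of 6.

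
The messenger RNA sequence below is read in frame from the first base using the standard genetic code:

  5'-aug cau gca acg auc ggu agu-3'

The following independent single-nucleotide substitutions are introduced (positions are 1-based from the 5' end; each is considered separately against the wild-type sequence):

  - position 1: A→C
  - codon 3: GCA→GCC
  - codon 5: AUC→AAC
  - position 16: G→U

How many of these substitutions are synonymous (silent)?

Codon 1: AUG (Met) → CUG (Leu) — missense.
Codon 3: GCA (Ala) → GCC (Ala) — synonymous.
Codon 5: AUC (Ile) → AAC (Asn) — missense.
Codon 6: GGU (Gly) → UGU (Cys) — missense.
Synonymous: 1 of 4.

1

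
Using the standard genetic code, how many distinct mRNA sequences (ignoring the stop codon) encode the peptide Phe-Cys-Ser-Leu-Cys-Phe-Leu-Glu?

6912

Phe: 2 codons.
Cys: 2 codons.
Ser: 6 codons.
Leu: 6 codons.
Cys: 2 codons.
Phe: 2 codons.
Leu: 6 codons.
Glu: 2 codons.
2 × 2 × 6 × 6 × 2 × 2 × 6 × 2 = 6912.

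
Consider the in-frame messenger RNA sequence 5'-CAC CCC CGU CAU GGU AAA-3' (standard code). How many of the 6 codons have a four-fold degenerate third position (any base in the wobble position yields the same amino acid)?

Codon 1 CAC (His): third position 2-fold.
Codon 2 CCC (Pro): third position 4-fold.
Codon 3 CGU (Arg): third position 4-fold.
Codon 4 CAU (His): third position 2-fold.
Codon 5 GGU (Gly): third position 4-fold.
Codon 6 AAA (Lys): third position 2-fold.
Four-fold degenerate third positions: 3.

3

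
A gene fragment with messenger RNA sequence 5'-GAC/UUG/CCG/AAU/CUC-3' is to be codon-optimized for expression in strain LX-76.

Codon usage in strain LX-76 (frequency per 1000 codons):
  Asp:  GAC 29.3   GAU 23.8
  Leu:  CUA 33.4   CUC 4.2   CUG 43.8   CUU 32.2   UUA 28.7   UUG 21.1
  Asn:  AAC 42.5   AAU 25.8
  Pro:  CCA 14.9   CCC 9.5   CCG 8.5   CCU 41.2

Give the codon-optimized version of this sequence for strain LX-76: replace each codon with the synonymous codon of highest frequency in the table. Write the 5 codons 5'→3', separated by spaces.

Codon 1 (Asp): best is GAC at 29.3.
Codon 2 (Leu): best is CUG at 43.8.
Codon 3 (Pro): best is CCU at 41.2.
Codon 4 (Asn): best is AAC at 42.5.
Codon 5 (Leu): best is CUG at 43.8.

GAC CUG CCU AAC CUG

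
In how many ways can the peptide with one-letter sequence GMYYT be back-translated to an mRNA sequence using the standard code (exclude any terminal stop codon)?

Gly: 4 codons.
Met: 1 codon.
Tyr: 2 codons.
Tyr: 2 codons.
Thr: 4 codons.
4 × 1 × 2 × 2 × 4 = 64.

64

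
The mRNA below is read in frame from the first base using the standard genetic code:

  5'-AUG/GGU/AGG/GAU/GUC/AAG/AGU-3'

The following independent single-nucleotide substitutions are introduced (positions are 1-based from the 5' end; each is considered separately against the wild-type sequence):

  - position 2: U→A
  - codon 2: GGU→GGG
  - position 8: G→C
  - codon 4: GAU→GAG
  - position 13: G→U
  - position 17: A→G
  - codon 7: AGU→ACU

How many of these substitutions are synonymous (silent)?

Codon 1: AUG (Met) → AAG (Lys) — missense.
Codon 2: GGU (Gly) → GGG (Gly) — synonymous.
Codon 3: AGG (Arg) → ACG (Thr) — missense.
Codon 4: GAU (Asp) → GAG (Glu) — missense.
Codon 5: GUC (Val) → UUC (Phe) — missense.
Codon 6: AAG (Lys) → AGG (Arg) — missense.
Codon 7: AGU (Ser) → ACU (Thr) — missense.
Synonymous: 1 of 7.

1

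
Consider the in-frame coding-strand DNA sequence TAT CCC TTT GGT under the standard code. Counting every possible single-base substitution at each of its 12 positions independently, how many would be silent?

8

Codon 1 (TAT, Tyr): 1 synonymous substitution.
Codon 2 (CCC, Pro): 3 synonymous substitutions.
Codon 3 (TTT, Phe): 1 synonymous substitution.
Codon 4 (GGT, Gly): 3 synonymous substitutions.
Total: 1 + 3 + 1 + 3 = 8.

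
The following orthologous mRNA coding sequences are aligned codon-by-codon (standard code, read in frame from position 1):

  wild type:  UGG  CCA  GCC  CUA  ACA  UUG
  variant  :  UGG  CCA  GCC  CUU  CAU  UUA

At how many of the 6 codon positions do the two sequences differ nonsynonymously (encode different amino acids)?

Codon 1: UGG Trp / UGG Trp — identical.
Codon 2: CCA Pro / CCA Pro — identical.
Codon 3: GCC Ala / GCC Ala — identical.
Codon 4: CUA Leu / CUU Leu — synonymous.
Codon 5: ACA Thr / CAU His — nonsynonymous.
Codon 6: UUG Leu / UUA Leu — synonymous.
Nonsynonymous differences: 1.

1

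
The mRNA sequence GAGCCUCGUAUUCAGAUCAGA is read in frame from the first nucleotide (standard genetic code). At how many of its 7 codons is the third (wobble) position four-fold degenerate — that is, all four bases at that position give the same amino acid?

Codon 1 GAG (Glu): third position 2-fold.
Codon 2 CCU (Pro): third position 4-fold.
Codon 3 CGU (Arg): third position 4-fold.
Codon 4 AUU (Ile): third position 3-fold.
Codon 5 CAG (Gln): third position 2-fold.
Codon 6 AUC (Ile): third position 3-fold.
Codon 7 AGA (Arg): third position 2-fold.
Four-fold degenerate third positions: 2.

2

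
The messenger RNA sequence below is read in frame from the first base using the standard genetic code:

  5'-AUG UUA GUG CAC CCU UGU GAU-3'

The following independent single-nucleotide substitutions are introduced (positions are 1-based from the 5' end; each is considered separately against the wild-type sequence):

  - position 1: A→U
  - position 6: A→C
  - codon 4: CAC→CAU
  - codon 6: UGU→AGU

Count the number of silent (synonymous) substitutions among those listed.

1

Codon 1: AUG (Met) → UUG (Leu) — missense.
Codon 2: UUA (Leu) → UUC (Phe) — missense.
Codon 4: CAC (His) → CAU (His) — synonymous.
Codon 6: UGU (Cys) → AGU (Ser) — missense.
Synonymous: 1 of 4.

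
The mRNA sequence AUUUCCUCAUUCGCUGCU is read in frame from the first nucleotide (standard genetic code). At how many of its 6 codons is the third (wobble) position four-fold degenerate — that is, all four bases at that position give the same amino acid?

Codon 1 AUU (Ile): third position 3-fold.
Codon 2 UCC (Ser): third position 4-fold.
Codon 3 UCA (Ser): third position 4-fold.
Codon 4 UUC (Phe): third position 2-fold.
Codon 5 GCU (Ala): third position 4-fold.
Codon 6 GCU (Ala): third position 4-fold.
Four-fold degenerate third positions: 4.

4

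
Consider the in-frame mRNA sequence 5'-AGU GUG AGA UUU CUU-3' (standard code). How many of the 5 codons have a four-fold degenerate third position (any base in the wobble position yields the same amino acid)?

Codon 1 AGU (Ser): third position 2-fold.
Codon 2 GUG (Val): third position 4-fold.
Codon 3 AGA (Arg): third position 2-fold.
Codon 4 UUU (Phe): third position 2-fold.
Codon 5 CUU (Leu): third position 4-fold.
Four-fold degenerate third positions: 2.

2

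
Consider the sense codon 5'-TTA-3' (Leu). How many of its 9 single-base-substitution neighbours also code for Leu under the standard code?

2

Position 1: CTA → 1 synonymous.
Position 2: none → 0 synonymous.
Position 3: TTG → 1 synonymous.
Total: 1 + 0 + 1 = 2.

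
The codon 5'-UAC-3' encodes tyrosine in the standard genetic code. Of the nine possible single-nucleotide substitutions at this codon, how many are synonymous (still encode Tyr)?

1

Position 1: none → 0 synonymous.
Position 2: none → 0 synonymous.
Position 3: UAU → 1 synonymous.
Total: 0 + 0 + 1 = 1.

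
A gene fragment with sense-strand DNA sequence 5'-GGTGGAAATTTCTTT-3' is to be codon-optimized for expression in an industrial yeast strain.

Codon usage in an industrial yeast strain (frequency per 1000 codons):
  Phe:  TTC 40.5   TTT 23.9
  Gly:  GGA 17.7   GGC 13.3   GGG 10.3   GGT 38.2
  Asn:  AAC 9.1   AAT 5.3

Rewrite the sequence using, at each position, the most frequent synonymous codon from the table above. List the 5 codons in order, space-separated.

Codon 1 (Gly): best is GGT at 38.2.
Codon 2 (Gly): best is GGT at 38.2.
Codon 3 (Asn): best is AAC at 9.1.
Codon 4 (Phe): best is TTC at 40.5.
Codon 5 (Phe): best is TTC at 40.5.

GGT GGT AAC TTC TTC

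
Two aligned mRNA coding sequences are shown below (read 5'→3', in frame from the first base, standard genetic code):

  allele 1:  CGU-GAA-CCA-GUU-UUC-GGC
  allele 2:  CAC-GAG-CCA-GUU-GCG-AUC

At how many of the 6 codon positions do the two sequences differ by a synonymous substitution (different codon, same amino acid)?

1

Codon 1: CGU Arg / CAC His — nonsynonymous.
Codon 2: GAA Glu / GAG Glu — synonymous.
Codon 3: CCA Pro / CCA Pro — identical.
Codon 4: GUU Val / GUU Val — identical.
Codon 5: UUC Phe / GCG Ala — nonsynonymous.
Codon 6: GGC Gly / AUC Ile — nonsynonymous.
Synonymous differences: 1.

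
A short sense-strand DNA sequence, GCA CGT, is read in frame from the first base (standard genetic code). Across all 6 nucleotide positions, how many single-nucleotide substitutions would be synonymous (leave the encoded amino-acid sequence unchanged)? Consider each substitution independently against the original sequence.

6

Codon 1 (GCA, Ala): 3 synonymous substitutions.
Codon 2 (CGT, Arg): 3 synonymous substitutions.
Total: 3 + 3 = 6.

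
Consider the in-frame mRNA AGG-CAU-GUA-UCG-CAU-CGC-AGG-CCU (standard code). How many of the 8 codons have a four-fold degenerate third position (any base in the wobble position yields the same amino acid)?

Codon 1 AGG (Arg): third position 2-fold.
Codon 2 CAU (His): third position 2-fold.
Codon 3 GUA (Val): third position 4-fold.
Codon 4 UCG (Ser): third position 4-fold.
Codon 5 CAU (His): third position 2-fold.
Codon 6 CGC (Arg): third position 4-fold.
Codon 7 AGG (Arg): third position 2-fold.
Codon 8 CCU (Pro): third position 4-fold.
Four-fold degenerate third positions: 4.

4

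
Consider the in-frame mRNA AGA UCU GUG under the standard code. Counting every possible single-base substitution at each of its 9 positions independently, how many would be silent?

Codon 1 (AGA, Arg): 2 synonymous substitutions.
Codon 2 (UCU, Ser): 3 synonymous substitutions.
Codon 3 (GUG, Val): 3 synonymous substitutions.
Total: 2 + 3 + 3 = 8.

8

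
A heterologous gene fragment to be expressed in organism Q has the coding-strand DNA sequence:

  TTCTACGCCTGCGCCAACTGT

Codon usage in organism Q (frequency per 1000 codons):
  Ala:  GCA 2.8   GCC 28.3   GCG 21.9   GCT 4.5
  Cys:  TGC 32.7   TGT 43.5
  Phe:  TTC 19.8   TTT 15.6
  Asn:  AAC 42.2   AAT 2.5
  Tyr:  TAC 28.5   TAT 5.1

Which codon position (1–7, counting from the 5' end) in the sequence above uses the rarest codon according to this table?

Codon 1 TTC (Phe): 19.8 per 1000.
Codon 2 TAC (Tyr): 28.5 per 1000.
Codon 3 GCC (Ala): 28.3 per 1000.
Codon 4 TGC (Cys): 32.7 per 1000.
Codon 5 GCC (Ala): 28.3 per 1000.
Codon 6 AAC (Asn): 42.2 per 1000.
Codon 7 TGT (Cys): 43.5 per 1000.
Lowest frequency is 19.8 at codon 1.

1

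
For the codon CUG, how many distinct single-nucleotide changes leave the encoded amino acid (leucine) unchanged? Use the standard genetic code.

4

Position 1: UUG → 1 synonymous.
Position 2: none → 0 synonymous.
Position 3: CUU, CUC, CUA → 3 synonymous.
Total: 1 + 0 + 3 = 4.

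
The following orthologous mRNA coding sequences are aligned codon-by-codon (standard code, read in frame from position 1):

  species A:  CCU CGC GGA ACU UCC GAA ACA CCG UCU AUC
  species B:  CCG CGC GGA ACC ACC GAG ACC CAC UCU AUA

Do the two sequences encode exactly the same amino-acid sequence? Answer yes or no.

no

Codon 1: CCU Pro / CCG Pro — synonymous.
Codon 2: CGC Arg / CGC Arg — identical.
Codon 3: GGA Gly / GGA Gly — identical.
Codon 4: ACU Thr / ACC Thr — synonymous.
Codon 5: UCC Ser / ACC Thr — nonsynonymous.
Codon 6: GAA Glu / GAG Glu — synonymous.
Codon 7: ACA Thr / ACC Thr — synonymous.
Codon 8: CCG Pro / CAC His — nonsynonymous.
Codon 9: UCU Ser / UCU Ser — identical.
Codon 10: AUC Ile / AUA Ile — synonymous.
Nonsynonymous differences: 2 → different protein.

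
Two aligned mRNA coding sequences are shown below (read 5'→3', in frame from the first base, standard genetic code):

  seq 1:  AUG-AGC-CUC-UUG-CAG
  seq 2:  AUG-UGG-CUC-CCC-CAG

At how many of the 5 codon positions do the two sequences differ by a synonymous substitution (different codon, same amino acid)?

Codon 1: AUG Met / AUG Met — identical.
Codon 2: AGC Ser / UGG Trp — nonsynonymous.
Codon 3: CUC Leu / CUC Leu — identical.
Codon 4: UUG Leu / CCC Pro — nonsynonymous.
Codon 5: CAG Gln / CAG Gln — identical.
Synonymous differences: 0.

0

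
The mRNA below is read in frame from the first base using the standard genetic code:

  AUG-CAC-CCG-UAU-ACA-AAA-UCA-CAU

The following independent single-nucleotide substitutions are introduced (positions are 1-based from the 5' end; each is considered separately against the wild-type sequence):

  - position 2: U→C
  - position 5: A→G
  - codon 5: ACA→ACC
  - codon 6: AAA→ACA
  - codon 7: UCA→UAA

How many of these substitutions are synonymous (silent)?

Codon 1: AUG (Met) → ACG (Thr) — missense.
Codon 2: CAC (His) → CGC (Arg) — missense.
Codon 5: ACA (Thr) → ACC (Thr) — synonymous.
Codon 6: AAA (Lys) → ACA (Thr) — missense.
Codon 7: UCA (Ser) → UAA (Stop) — nonsense.
Synonymous: 1 of 5.

1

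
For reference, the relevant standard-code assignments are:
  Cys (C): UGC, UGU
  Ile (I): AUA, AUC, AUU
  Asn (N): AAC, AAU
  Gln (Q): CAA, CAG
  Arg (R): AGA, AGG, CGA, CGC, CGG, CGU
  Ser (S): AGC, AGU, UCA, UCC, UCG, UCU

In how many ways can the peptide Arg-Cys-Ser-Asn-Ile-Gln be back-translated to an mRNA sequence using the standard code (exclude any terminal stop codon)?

Arg: 6 codons.
Cys: 2 codons.
Ser: 6 codons.
Asn: 2 codons.
Ile: 3 codons.
Gln: 2 codons.
6 × 2 × 6 × 2 × 3 × 2 = 864.

864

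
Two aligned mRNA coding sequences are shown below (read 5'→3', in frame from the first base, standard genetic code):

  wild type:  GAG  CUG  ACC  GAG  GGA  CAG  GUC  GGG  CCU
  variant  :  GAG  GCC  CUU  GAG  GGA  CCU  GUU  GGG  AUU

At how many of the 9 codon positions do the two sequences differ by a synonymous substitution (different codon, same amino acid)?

Codon 1: GAG Glu / GAG Glu — identical.
Codon 2: CUG Leu / GCC Ala — nonsynonymous.
Codon 3: ACC Thr / CUU Leu — nonsynonymous.
Codon 4: GAG Glu / GAG Glu — identical.
Codon 5: GGA Gly / GGA Gly — identical.
Codon 6: CAG Gln / CCU Pro — nonsynonymous.
Codon 7: GUC Val / GUU Val — synonymous.
Codon 8: GGG Gly / GGG Gly — identical.
Codon 9: CCU Pro / AUU Ile — nonsynonymous.
Synonymous differences: 1.

1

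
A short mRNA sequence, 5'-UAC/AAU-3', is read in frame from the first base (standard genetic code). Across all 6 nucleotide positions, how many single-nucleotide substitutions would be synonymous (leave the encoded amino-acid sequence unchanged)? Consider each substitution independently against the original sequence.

2

Codon 1 (UAC, Tyr): 1 synonymous substitution.
Codon 2 (AAU, Asn): 1 synonymous substitution.
Total: 1 + 1 = 2.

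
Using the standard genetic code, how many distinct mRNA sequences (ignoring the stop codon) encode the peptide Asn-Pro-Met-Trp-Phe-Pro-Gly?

Asn: 2 codons.
Pro: 4 codons.
Met: 1 codon.
Trp: 1 codon.
Phe: 2 codons.
Pro: 4 codons.
Gly: 4 codons.
2 × 4 × 1 × 1 × 2 × 4 × 4 = 256.

256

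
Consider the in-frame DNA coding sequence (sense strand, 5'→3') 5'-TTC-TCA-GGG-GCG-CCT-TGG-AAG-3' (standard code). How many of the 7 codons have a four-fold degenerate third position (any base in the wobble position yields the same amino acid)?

4

Codon 1 TTC (Phe): third position 2-fold.
Codon 2 TCA (Ser): third position 4-fold.
Codon 3 GGG (Gly): third position 4-fold.
Codon 4 GCG (Ala): third position 4-fold.
Codon 5 CCT (Pro): third position 4-fold.
Codon 6 TGG (Trp): third position 1-fold.
Codon 7 AAG (Lys): third position 2-fold.
Four-fold degenerate third positions: 4.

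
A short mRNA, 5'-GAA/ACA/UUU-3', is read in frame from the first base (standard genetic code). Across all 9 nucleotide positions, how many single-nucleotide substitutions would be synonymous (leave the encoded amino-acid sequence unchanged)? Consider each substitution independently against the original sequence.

5

Codon 1 (GAA, Glu): 1 synonymous substitution.
Codon 2 (ACA, Thr): 3 synonymous substitutions.
Codon 3 (UUU, Phe): 1 synonymous substitution.
Total: 1 + 3 + 1 = 5.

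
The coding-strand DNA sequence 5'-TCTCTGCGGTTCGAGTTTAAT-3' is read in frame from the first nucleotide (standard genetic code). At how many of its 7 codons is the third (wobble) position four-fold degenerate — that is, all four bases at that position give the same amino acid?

Codon 1 TCT (Ser): third position 4-fold.
Codon 2 CTG (Leu): third position 4-fold.
Codon 3 CGG (Arg): third position 4-fold.
Codon 4 TTC (Phe): third position 2-fold.
Codon 5 GAG (Glu): third position 2-fold.
Codon 6 TTT (Phe): third position 2-fold.
Codon 7 AAT (Asn): third position 2-fold.
Four-fold degenerate third positions: 3.

3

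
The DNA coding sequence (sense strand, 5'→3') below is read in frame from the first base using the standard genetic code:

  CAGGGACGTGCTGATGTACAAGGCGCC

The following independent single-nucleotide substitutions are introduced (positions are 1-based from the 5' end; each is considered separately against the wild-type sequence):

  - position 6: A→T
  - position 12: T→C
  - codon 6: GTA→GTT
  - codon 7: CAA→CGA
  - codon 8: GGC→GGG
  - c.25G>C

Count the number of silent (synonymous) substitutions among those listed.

4

Codon 2: GGA (Gly) → GGT (Gly) — synonymous.
Codon 4: GCT (Ala) → GCC (Ala) — synonymous.
Codon 6: GTA (Val) → GTT (Val) — synonymous.
Codon 7: CAA (Gln) → CGA (Arg) — missense.
Codon 8: GGC (Gly) → GGG (Gly) — synonymous.
Codon 9: GCC (Ala) → CCC (Pro) — missense.
Synonymous: 4 of 6.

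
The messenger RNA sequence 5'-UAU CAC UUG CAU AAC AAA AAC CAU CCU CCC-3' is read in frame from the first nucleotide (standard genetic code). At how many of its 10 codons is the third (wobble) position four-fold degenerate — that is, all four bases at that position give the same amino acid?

Codon 1 UAU (Tyr): third position 2-fold.
Codon 2 CAC (His): third position 2-fold.
Codon 3 UUG (Leu): third position 2-fold.
Codon 4 CAU (His): third position 2-fold.
Codon 5 AAC (Asn): third position 2-fold.
Codon 6 AAA (Lys): third position 2-fold.
Codon 7 AAC (Asn): third position 2-fold.
Codon 8 CAU (His): third position 2-fold.
Codon 9 CCU (Pro): third position 4-fold.
Codon 10 CCC (Pro): third position 4-fold.
Four-fold degenerate third positions: 2.

2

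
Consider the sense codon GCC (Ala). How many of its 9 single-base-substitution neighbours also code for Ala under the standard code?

3

Position 1: none → 0 synonymous.
Position 2: none → 0 synonymous.
Position 3: GCU, GCA, GCG → 3 synonymous.
Total: 0 + 0 + 3 = 3.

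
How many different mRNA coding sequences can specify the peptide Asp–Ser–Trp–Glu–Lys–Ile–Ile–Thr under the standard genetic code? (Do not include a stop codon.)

Asp: 2 codons.
Ser: 6 codons.
Trp: 1 codon.
Glu: 2 codons.
Lys: 2 codons.
Ile: 3 codons.
Ile: 3 codons.
Thr: 4 codons.
2 × 6 × 1 × 2 × 2 × 3 × 3 × 4 = 1728.

1728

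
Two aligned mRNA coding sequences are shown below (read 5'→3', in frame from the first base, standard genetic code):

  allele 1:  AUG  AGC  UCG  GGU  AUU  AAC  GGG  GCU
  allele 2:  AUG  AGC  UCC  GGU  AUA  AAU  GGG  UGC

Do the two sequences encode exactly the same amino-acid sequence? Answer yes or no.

no

Codon 1: AUG Met / AUG Met — identical.
Codon 2: AGC Ser / AGC Ser — identical.
Codon 3: UCG Ser / UCC Ser — synonymous.
Codon 4: GGU Gly / GGU Gly — identical.
Codon 5: AUU Ile / AUA Ile — synonymous.
Codon 6: AAC Asn / AAU Asn — synonymous.
Codon 7: GGG Gly / GGG Gly — identical.
Codon 8: GCU Ala / UGC Cys — nonsynonymous.
Nonsynonymous differences: 1 → different protein.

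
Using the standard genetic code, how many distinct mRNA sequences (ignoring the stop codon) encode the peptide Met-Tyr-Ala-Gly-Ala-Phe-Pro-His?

Met: 1 codon.
Tyr: 2 codons.
Ala: 4 codons.
Gly: 4 codons.
Ala: 4 codons.
Phe: 2 codons.
Pro: 4 codons.
His: 2 codons.
1 × 2 × 4 × 4 × 4 × 2 × 4 × 2 = 2048.

2048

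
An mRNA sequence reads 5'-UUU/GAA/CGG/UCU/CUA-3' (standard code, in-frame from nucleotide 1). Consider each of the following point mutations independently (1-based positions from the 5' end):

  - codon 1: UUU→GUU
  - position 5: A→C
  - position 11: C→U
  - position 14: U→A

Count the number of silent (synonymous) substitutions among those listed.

Codon 1: UUU (Phe) → GUU (Val) — missense.
Codon 2: GAA (Glu) → GCA (Ala) — missense.
Codon 4: UCU (Ser) → UUU (Phe) — missense.
Codon 5: CUA (Leu) → CAA (Gln) — missense.
Synonymous: 0 of 4.

0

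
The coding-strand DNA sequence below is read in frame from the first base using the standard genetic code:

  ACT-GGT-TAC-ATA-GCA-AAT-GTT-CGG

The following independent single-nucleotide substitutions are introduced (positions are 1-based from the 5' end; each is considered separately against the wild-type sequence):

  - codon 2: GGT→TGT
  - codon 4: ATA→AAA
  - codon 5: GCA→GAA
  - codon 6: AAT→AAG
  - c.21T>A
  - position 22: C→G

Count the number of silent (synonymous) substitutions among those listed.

1

Codon 2: GGT (Gly) → TGT (Cys) — missense.
Codon 4: ATA (Ile) → AAA (Lys) — missense.
Codon 5: GCA (Ala) → GAA (Glu) — missense.
Codon 6: AAT (Asn) → AAG (Lys) — missense.
Codon 7: GTT (Val) → GTA (Val) — synonymous.
Codon 8: CGG (Arg) → GGG (Gly) — missense.
Synonymous: 1 of 6.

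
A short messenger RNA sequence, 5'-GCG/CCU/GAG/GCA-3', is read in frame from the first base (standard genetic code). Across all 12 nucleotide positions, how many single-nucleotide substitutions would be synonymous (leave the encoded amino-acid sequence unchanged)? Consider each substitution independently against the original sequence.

Codon 1 (GCG, Ala): 3 synonymous substitutions.
Codon 2 (CCU, Pro): 3 synonymous substitutions.
Codon 3 (GAG, Glu): 1 synonymous substitution.
Codon 4 (GCA, Ala): 3 synonymous substitutions.
Total: 3 + 3 + 1 + 3 = 10.

10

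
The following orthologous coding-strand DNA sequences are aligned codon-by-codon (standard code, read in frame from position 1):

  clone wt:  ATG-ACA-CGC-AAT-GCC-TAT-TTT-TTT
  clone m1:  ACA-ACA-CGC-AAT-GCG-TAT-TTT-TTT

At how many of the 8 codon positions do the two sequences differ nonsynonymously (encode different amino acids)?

Codon 1: ATG Met / ACA Thr — nonsynonymous.
Codon 2: ACA Thr / ACA Thr — identical.
Codon 3: CGC Arg / CGC Arg — identical.
Codon 4: AAT Asn / AAT Asn — identical.
Codon 5: GCC Ala / GCG Ala — synonymous.
Codon 6: TAT Tyr / TAT Tyr — identical.
Codon 7: TTT Phe / TTT Phe — identical.
Codon 8: TTT Phe / TTT Phe — identical.
Nonsynonymous differences: 1.

1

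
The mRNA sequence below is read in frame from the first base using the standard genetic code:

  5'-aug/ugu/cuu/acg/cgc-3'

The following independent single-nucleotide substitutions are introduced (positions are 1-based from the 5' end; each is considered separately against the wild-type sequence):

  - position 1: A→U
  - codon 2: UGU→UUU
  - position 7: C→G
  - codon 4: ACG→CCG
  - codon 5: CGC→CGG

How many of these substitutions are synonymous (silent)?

1

Codon 1: AUG (Met) → UUG (Leu) — missense.
Codon 2: UGU (Cys) → UUU (Phe) — missense.
Codon 3: CUU (Leu) → GUU (Val) — missense.
Codon 4: ACG (Thr) → CCG (Pro) — missense.
Codon 5: CGC (Arg) → CGG (Arg) — synonymous.
Synonymous: 1 of 5.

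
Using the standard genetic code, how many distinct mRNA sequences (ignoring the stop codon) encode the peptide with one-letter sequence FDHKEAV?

Phe: 2 codons.
Asp: 2 codons.
His: 2 codons.
Lys: 2 codons.
Glu: 2 codons.
Ala: 4 codons.
Val: 4 codons.
2 × 2 × 2 × 2 × 2 × 4 × 4 = 512.

512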